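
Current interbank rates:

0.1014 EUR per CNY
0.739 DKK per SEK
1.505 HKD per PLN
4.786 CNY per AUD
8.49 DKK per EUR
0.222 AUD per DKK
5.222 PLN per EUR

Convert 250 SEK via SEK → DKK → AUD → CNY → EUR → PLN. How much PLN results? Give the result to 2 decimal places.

250 SEK × 0.739 = 184.75 DKK
184.75 DKK × 0.222 = 41.0145 AUD
41.0145 AUD × 4.786 = 196.295397 CNY
196.295397 CNY × 0.1014 = 19.9043532558 EUR
19.9043532558 EUR × 5.222 = 103.9405327017876 PLN

103.94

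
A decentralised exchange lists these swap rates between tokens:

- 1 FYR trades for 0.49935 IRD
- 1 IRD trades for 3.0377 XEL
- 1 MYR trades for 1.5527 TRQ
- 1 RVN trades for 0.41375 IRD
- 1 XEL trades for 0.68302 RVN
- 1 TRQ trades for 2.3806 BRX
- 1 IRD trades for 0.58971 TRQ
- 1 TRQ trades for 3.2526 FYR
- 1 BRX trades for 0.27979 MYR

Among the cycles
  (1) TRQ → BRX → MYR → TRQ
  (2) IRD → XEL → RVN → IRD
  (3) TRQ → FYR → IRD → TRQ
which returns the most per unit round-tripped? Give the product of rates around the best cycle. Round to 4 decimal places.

(1) 2.3806 × 0.27979 × 1.5527 = 1.03420
(2) 3.0377 × 0.68302 × 0.41375 = 0.85845
(3) 3.2526 × 0.49935 × 0.58971 = 0.95780
Highest is cycle (1) at 1.0342 (>1, arbitrage).

1.0342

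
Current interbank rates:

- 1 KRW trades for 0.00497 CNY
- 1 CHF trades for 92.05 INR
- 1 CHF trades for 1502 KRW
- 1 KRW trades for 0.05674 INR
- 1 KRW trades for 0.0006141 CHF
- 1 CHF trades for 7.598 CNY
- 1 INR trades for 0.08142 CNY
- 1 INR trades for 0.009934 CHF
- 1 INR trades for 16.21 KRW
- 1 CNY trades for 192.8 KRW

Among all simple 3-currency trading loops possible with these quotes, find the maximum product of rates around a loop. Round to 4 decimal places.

0.9163

INR→KRW→CHF→INR: 16.21 × 0.0006141 × 92.05 = 0.91632
CNY→KRW→CHF→CNY: 192.8 × 0.0006141 × 7.598 = 0.89959
CNY→KRW→INR→CNY: 192.8 × 0.05674 × 0.08142 = 0.89069
INR→CHF→KRW→INR: 0.009934 × 1502 × 0.05674 = 0.84661
Maximum is INR→KRW→CHF→INR at 0.9163; no arbitrage — every cycle loses value.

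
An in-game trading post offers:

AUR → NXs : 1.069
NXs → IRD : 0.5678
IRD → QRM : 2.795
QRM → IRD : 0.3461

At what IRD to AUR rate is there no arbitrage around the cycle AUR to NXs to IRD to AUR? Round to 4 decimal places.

Known legs of the cycle: 1.069 × 0.5678 = 0.6069782
For no arbitrage the full-cycle product must be 1, so the missing rate is 1 / 0.6069782 ≈ 1.647506.

1.6475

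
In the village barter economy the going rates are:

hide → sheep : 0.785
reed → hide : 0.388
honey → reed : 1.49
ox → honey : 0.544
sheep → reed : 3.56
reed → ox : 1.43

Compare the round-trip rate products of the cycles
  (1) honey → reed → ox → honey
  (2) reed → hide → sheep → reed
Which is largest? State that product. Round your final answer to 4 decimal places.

(1) 1.49 × 1.43 × 0.544 = 1.15910
(2) 0.388 × 0.785 × 3.56 = 1.08430
Highest is cycle (1) at 1.1591 (>1, arbitrage).

1.1591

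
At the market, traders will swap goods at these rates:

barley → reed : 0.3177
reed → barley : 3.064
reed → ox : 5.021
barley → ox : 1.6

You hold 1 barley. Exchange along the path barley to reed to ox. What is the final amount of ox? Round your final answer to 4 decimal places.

1 barley × 0.3177 = 0.3177 reed
0.3177 reed × 5.021 = 1.5951717 ox

1.5952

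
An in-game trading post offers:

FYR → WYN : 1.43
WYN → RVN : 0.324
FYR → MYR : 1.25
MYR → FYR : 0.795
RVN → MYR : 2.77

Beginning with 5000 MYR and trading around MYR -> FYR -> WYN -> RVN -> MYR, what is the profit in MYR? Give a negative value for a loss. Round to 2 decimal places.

5000 MYR × 0.795 = 3975 FYR
3975 FYR × 1.43 = 5684.25 WYN
5684.25 WYN × 0.324 = 1841.697 RVN
1841.697 RVN × 2.77 = 5101.50069 MYR
Net change: 5101.50069 − 5000 = 101.50069 MYR

101.50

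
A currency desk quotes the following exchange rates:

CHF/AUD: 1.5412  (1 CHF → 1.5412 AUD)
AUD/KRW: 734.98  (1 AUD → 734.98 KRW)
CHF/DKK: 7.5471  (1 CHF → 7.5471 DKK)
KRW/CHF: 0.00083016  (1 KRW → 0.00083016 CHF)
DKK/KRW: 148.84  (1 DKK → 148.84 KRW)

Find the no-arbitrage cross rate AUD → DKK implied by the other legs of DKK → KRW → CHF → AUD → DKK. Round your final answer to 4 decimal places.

Known legs of the cycle: 148.84 × 0.00083016 × 1.5412 = 0.19043223539328
For no arbitrage the full-cycle product must be 1, so the missing rate is 1 / 0.19043223539328 ≈ 5.251212.

5.2512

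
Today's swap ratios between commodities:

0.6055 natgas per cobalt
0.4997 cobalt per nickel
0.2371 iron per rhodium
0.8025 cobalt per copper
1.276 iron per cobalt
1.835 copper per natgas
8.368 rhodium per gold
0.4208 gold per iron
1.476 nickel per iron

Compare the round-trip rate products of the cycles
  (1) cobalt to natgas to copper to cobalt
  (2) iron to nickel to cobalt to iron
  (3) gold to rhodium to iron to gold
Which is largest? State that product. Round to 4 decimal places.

(1) 0.6055 × 1.835 × 0.8025 = 0.89165
(2) 1.476 × 0.4997 × 1.276 = 0.94112
(3) 8.368 × 0.2371 × 0.4208 = 0.83489
Highest is cycle (2) at 0.9411 (≤1, no arbitrage).

0.9411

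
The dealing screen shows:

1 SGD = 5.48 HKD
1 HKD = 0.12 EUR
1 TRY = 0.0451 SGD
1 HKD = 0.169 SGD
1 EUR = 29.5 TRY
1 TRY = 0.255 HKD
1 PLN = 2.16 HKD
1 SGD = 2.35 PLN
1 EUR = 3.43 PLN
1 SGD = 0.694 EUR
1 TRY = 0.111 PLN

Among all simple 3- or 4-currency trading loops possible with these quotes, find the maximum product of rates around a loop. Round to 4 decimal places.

TRY→SGD→EUR→TRY: 0.0451 × 0.694 × 29.5 = 0.92333
TRY→HKD→EUR→TRY: 0.255 × 0.12 × 29.5 = 0.90270
PLN→HKD→EUR→PLN: 2.16 × 0.12 × 3.43 = 0.88906
TRY→HKD→SGD→EUR→TRY: 0.255 × 0.169 × 0.694 × 29.5 = 0.88228
TRY→SGD→HKD→EUR→TRY: 0.0451 × 5.48 × 0.12 × 29.5 = 0.87490
PLN→HKD→SGD→EUR→PLN: 2.16 × 0.169 × 0.694 × 3.43 = 0.86895
PLN→HKD→SGD→PLN: 2.16 × 0.169 × 2.35 = 0.85784
TRY→PLN→HKD→EUR→TRY: 0.111 × 2.16 × 0.12 × 29.5 = 0.84875
Maximum is TRY→SGD→EUR→TRY at 0.9233; no arbitrage — every cycle loses value.

0.9233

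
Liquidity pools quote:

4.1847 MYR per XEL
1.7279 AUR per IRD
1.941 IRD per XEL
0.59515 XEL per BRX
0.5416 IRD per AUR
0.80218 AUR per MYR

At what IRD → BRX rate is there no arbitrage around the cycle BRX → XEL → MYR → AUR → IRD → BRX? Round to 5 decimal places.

0.92418

Known legs of the cycle: 0.59515 × 4.1847 × 0.80218 × 0.5416 = 1.08203485958495304
For no arbitrage the full-cycle product must be 1, so the missing rate is 1 / 1.08203485958495304 ≈ 0.9241846.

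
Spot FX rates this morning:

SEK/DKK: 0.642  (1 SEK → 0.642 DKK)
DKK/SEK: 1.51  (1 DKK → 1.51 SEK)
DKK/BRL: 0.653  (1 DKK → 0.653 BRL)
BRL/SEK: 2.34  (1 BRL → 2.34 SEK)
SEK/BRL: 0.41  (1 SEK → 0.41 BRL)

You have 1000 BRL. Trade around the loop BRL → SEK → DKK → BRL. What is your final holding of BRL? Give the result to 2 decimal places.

980.99

1000 BRL × 2.34 = 2340 SEK
2340 SEK × 0.642 = 1502.28 DKK
1502.28 DKK × 0.653 = 980.98884 BRL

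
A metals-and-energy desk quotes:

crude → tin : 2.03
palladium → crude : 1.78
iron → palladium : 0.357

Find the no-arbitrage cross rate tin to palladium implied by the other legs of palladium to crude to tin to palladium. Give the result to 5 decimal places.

0.27675

Known legs of the cycle: 1.78 × 2.03 = 3.6134
For no arbitrage the full-cycle product must be 1, so the missing rate is 1 / 3.6134 ≈ 0.2767477.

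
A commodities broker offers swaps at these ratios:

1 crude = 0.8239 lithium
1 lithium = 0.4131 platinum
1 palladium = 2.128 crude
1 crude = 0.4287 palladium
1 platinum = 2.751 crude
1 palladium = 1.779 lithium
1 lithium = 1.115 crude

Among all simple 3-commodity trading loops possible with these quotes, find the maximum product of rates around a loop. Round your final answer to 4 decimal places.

0.9363

platinum→crude→lithium→platinum: 2.751 × 0.8239 × 0.4131 = 0.93631
palladium→lithium→crude→palladium: 1.779 × 1.115 × 0.4287 = 0.85036
Maximum is platinum→crude→lithium→platinum at 0.9363; no arbitrage — every cycle loses value.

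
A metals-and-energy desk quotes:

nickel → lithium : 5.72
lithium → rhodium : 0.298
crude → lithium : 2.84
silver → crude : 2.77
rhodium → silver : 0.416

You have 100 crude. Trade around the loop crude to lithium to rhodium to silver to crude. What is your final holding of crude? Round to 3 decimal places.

97.523

100 crude × 2.84 = 284 lithium
284 lithium × 0.298 = 84.632 rhodium
84.632 rhodium × 0.416 = 35.206912 silver
35.206912 silver × 2.77 = 97.52314624 crude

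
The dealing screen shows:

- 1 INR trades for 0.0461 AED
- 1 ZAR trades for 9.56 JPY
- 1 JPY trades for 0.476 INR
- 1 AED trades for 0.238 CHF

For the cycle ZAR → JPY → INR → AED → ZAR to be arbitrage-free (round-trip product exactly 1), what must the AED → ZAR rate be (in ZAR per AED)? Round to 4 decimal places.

Known legs of the cycle: 9.56 × 0.476 × 0.0461 = 0.209780816
For no arbitrage the full-cycle product must be 1, so the missing rate is 1 / 0.209780816 ≈ 4.766880.

4.7669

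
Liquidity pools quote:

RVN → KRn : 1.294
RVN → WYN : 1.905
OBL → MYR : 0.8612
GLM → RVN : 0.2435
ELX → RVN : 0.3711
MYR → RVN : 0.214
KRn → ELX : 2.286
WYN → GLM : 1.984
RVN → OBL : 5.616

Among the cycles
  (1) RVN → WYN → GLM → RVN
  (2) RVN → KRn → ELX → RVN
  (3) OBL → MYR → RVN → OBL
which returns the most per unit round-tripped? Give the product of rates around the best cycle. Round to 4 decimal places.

1.0977

(1) 1.905 × 1.984 × 0.2435 = 0.92031
(2) 1.294 × 2.286 × 0.3711 = 1.09774
(3) 0.8612 × 0.214 × 5.616 = 1.03501
Highest is cycle (2) at 1.0977 (>1, arbitrage).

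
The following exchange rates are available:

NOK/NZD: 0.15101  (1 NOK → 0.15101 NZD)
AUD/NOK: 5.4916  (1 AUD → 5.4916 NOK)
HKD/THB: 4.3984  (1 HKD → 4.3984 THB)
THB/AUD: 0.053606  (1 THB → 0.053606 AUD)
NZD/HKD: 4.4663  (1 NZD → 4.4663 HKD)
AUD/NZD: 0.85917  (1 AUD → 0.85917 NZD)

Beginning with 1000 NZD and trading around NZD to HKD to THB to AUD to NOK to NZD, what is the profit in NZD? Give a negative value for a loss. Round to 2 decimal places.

1000 NZD × 4.4663 = 4466.3 HKD
4466.3 HKD × 4.3984 = 19644.57392 THB
19644.57392 THB × 0.053606 = 1053.06702955552 AUD
1053.06702955552 AUD × 5.4916 = 5783.022899507093632 NOK
5783.022899507093632 NOK × 0.15101 = 873.29428805456620936832 NZD
Net change: 873.29428805456620936832 − 1000 = -126.70571194543379063168 NZD

-126.71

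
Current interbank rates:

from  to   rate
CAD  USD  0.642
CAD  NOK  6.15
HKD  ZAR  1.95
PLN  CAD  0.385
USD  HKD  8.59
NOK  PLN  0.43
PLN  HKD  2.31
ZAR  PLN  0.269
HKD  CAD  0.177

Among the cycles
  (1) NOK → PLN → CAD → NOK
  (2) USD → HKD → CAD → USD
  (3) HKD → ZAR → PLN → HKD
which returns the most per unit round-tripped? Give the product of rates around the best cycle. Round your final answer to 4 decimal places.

1.2117

(1) 0.43 × 0.385 × 6.15 = 1.01813
(2) 8.59 × 0.177 × 0.642 = 0.97612
(3) 1.95 × 0.269 × 2.31 = 1.21171
Highest is cycle (3) at 1.2117 (>1, arbitrage).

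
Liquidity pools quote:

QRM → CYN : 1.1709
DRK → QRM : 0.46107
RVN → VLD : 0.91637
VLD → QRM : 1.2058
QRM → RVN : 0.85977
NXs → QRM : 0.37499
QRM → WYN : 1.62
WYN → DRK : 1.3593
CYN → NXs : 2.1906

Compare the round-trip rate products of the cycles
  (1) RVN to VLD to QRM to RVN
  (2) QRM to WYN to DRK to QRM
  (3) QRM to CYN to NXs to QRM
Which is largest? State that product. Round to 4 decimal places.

(1) 0.91637 × 1.2058 × 0.85977 = 0.95001
(2) 1.62 × 1.3593 × 0.46107 = 1.01531
(3) 1.1709 × 2.1906 × 0.37499 = 0.96184
Highest is cycle (2) at 1.0153 (>1, arbitrage).

1.0153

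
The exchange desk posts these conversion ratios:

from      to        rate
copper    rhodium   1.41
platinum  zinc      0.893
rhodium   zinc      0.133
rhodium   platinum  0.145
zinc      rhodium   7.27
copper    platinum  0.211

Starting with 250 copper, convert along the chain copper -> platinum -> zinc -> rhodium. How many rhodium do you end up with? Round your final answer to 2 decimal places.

342.46

250 copper × 0.211 = 52.75 platinum
52.75 platinum × 0.893 = 47.10575 zinc
47.10575 zinc × 7.27 = 342.4588025 rhodium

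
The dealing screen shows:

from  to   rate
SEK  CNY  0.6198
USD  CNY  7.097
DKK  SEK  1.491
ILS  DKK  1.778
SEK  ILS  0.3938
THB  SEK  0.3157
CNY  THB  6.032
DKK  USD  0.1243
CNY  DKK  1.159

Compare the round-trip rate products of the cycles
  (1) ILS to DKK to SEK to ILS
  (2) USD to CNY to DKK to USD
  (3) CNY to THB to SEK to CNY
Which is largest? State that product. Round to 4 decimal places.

1.1803

(1) 1.778 × 1.491 × 0.3938 = 1.04396
(2) 7.097 × 1.159 × 0.1243 = 1.02242
(3) 6.032 × 0.3157 × 0.6198 = 1.18029
Highest is cycle (3) at 1.1803 (>1, arbitrage).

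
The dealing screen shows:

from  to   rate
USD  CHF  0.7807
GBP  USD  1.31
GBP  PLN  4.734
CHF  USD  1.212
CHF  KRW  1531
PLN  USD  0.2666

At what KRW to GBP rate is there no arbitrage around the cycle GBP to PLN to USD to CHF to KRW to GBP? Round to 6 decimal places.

Known legs of the cycle: 4.734 × 0.2666 × 0.7807 × 1531 = 1508.50852464348
For no arbitrage the full-cycle product must be 1, so the missing rate is 1 / 1508.50852464348 ≈ 0.00066291.

0.000663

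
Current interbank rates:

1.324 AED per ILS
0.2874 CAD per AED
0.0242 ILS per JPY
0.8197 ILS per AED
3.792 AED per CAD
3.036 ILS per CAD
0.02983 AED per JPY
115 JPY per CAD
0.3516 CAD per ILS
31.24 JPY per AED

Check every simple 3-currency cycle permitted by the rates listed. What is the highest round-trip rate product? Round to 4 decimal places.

AED→CAD→ILS→AED: 0.2874 × 3.036 × 1.324 = 1.15525
AED→ILS→CAD→AED: 0.8197 × 0.3516 × 3.792 = 1.09288
AED→JPY→ILS→AED: 31.24 × 0.0242 × 1.324 = 1.00095
AED→CAD→JPY→AED: 0.2874 × 115 × 0.02983 = 0.98591
ILS→CAD→JPY→ILS: 0.3516 × 115 × 0.0242 = 0.97850
Maximum is AED→CAD→ILS→AED at 1.1553; arbitrage exists.

1.1553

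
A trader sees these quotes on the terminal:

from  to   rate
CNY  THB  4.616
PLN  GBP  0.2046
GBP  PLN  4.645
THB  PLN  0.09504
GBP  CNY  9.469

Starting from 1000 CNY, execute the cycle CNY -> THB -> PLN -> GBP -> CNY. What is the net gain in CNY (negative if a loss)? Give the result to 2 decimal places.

1000 CNY × 4.616 = 4616 THB
4616 THB × 0.09504 = 438.70464 PLN
438.70464 PLN × 0.2046 = 89.758969344 GBP
89.758969344 GBP × 9.469 = 849.927680718336 CNY
Net change: 849.927680718336 − 1000 = -150.072319281664 CNY

-150.07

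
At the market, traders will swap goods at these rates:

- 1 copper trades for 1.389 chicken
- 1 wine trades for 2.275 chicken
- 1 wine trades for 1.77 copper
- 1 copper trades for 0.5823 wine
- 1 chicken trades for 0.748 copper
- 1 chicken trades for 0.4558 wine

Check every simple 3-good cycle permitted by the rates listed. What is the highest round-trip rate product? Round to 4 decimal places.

1.1206

copper→chicken→wine→copper: 1.389 × 0.4558 × 1.77 = 1.12060
copper→wine→chicken→copper: 0.5823 × 2.275 × 0.748 = 0.99090
Maximum is copper→chicken→wine→copper at 1.1206; arbitrage exists.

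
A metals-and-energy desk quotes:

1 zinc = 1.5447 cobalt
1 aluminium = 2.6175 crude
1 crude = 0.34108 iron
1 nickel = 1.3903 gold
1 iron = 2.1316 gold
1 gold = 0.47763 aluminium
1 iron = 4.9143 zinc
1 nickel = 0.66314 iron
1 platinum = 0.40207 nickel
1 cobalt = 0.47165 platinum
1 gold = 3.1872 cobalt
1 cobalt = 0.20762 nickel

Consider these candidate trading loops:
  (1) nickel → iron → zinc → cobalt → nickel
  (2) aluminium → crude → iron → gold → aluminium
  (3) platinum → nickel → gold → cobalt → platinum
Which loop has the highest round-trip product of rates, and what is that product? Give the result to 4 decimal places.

(1) 0.66314 × 4.9143 × 1.5447 × 0.20762 = 1.04515
(2) 2.6175 × 0.34108 × 2.1316 × 0.47763 = 0.90895
(3) 0.40207 × 1.3903 × 3.1872 × 0.47165 = 0.84031
Highest is cycle (1) at 1.0452 (>1, arbitrage).

1.0452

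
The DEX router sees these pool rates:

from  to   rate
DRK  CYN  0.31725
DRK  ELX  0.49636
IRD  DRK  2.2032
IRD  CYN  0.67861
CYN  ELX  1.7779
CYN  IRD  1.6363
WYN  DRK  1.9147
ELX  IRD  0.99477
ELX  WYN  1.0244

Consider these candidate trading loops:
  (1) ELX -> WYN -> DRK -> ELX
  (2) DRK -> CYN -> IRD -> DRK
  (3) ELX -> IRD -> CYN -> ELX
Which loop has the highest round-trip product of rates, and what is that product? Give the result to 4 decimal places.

(1) 1.0244 × 1.9147 × 0.49636 = 0.97357
(2) 0.31725 × 1.6363 × 2.2032 = 1.14372
(3) 0.99477 × 0.67861 × 1.7779 = 1.20019
Highest is cycle (3) at 1.2002 (>1, arbitrage).

1.2002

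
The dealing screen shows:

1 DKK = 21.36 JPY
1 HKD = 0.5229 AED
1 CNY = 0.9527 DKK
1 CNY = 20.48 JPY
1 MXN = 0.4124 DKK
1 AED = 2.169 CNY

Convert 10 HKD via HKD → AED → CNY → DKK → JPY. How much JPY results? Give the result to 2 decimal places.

10 HKD × 0.5229 = 5.229 AED
5.229 AED × 2.169 = 11.341701 CNY
11.341701 CNY × 0.9527 = 10.8052385427 DKK
10.8052385427 DKK × 21.36 = 230.799895272072 JPY

230.80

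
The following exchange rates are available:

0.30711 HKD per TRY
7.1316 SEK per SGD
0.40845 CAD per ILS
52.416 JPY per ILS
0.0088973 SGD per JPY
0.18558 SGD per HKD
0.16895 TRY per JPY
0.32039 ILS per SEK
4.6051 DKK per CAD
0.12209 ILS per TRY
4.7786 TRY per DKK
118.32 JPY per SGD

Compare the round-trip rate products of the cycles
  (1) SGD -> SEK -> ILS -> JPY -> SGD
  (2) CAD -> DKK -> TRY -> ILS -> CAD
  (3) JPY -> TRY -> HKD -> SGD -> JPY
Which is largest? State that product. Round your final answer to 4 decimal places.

(1) 7.1316 × 0.32039 × 52.416 × 0.0088973 = 1.06558
(2) 4.6051 × 4.7786 × 0.12209 × 0.40845 = 1.09738
(3) 0.16895 × 0.30711 × 0.18558 × 118.32 = 1.13931
Highest is cycle (3) at 1.1393 (>1, arbitrage).

1.1393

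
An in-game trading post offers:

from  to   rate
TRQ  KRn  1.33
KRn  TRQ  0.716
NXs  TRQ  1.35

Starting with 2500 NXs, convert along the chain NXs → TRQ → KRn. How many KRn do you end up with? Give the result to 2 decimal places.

2500 NXs × 1.35 = 3375 TRQ
3375 TRQ × 1.33 = 4488.75 KRn

4488.75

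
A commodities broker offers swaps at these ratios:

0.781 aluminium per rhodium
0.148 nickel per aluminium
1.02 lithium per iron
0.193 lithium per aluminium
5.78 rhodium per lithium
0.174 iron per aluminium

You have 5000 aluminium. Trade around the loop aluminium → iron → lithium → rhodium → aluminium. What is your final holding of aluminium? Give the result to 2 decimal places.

5000 aluminium × 0.174 = 870 iron
870 iron × 1.02 = 887.4 lithium
887.4 lithium × 5.78 = 5129.172 rhodium
5129.172 rhodium × 0.781 = 4005.883332 aluminium

4005.88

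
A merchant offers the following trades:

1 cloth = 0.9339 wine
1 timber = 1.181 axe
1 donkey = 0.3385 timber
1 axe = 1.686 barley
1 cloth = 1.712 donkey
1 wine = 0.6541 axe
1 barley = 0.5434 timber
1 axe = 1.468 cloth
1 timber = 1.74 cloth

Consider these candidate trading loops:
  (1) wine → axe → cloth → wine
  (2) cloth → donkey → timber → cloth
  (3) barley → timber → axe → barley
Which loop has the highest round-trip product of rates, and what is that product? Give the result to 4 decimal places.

(1) 0.6541 × 1.468 × 0.9339 = 0.89675
(2) 1.712 × 0.3385 × 1.74 = 1.00835
(3) 0.5434 × 1.181 × 1.686 = 1.08200
Highest is cycle (3) at 1.0820 (>1, arbitrage).

1.0820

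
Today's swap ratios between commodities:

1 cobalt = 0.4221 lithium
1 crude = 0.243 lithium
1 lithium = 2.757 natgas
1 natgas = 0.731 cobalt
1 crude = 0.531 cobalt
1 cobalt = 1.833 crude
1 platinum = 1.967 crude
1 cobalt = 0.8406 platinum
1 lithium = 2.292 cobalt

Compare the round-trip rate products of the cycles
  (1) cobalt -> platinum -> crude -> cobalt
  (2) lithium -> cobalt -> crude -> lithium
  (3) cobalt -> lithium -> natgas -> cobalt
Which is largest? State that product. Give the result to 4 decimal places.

(1) 0.8406 × 1.967 × 0.531 = 0.87799
(2) 2.292 × 1.833 × 0.243 = 1.02090
(3) 0.4221 × 2.757 × 0.731 = 0.85069
Highest is cycle (2) at 1.0209 (>1, arbitrage).

1.0209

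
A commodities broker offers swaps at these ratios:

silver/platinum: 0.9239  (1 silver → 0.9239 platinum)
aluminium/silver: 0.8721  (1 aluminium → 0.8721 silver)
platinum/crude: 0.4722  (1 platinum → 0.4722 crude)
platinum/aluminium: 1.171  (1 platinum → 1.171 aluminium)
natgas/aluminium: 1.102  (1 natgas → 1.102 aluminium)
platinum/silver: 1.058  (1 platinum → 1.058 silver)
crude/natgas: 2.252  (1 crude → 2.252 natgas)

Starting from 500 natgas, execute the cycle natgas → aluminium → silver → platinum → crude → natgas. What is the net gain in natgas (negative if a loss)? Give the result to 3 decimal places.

-27.896

500 natgas × 1.102 = 551 aluminium
551 aluminium × 0.8721 = 480.5271 silver
480.5271 silver × 0.9239 = 443.95898769 platinum
443.95898769 platinum × 0.4722 = 209.637433987218 crude
209.637433987218 crude × 2.252 = 472.103501339214936 natgas
Net change: 472.103501339214936 − 500 = -27.896498660785064 natgas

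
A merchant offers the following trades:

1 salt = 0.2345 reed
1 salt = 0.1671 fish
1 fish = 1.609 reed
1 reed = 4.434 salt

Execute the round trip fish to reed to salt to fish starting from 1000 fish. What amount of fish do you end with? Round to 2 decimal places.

1000 fish × 1.609 = 1609 reed
1609 reed × 4.434 = 7134.306 salt
7134.306 salt × 0.1671 = 1192.1425326 fish

1192.14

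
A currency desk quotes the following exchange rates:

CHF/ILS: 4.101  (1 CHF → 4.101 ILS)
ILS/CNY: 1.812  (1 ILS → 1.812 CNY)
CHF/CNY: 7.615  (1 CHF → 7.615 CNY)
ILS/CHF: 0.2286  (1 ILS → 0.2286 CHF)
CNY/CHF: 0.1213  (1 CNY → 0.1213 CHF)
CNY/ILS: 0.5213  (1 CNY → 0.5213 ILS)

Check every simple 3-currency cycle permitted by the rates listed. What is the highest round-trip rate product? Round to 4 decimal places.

0.9075

CHF→CNY→ILS→CHF: 7.615 × 0.5213 × 0.2286 = 0.90747
CHF→ILS→CNY→CHF: 4.101 × 1.812 × 0.1213 = 0.90138
Maximum is CHF→CNY→ILS→CHF at 0.9075; no arbitrage — every cycle loses value.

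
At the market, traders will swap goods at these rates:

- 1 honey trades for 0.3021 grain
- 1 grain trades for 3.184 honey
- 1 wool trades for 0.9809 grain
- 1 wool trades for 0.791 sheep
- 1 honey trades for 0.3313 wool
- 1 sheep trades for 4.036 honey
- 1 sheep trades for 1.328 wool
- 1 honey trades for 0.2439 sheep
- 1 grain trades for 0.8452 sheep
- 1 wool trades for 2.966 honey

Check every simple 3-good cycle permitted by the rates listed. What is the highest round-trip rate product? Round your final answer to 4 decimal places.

1.1010

wool→grain→sheep→wool: 0.9809 × 0.8452 × 1.328 = 1.10099
wool→sheep→honey→wool: 0.791 × 4.036 × 0.3313 = 1.05767
wool→grain→honey→wool: 0.9809 × 3.184 × 0.3313 = 1.03471
grain→sheep→honey→grain: 0.8452 × 4.036 × 0.3021 = 1.03053
wool→honey→sheep→wool: 2.966 × 0.2439 × 1.328 = 0.96069
Maximum is wool→grain→sheep→wool at 1.1010; arbitrage exists.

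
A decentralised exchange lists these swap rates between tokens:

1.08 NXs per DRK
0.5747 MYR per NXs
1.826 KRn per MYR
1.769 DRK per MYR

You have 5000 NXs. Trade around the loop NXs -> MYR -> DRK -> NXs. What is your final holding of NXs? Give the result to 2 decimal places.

5000 NXs × 0.5747 = 2873.5 MYR
2873.5 MYR × 1.769 = 5083.2215 DRK
5083.2215 DRK × 1.08 = 5489.87922 NXs

5489.88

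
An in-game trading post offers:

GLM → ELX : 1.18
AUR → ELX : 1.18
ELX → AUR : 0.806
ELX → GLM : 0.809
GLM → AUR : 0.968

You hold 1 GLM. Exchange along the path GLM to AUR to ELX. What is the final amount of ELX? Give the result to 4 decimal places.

1 GLM × 0.968 = 0.968 AUR
0.968 AUR × 1.18 = 1.14224 ELX

1.1422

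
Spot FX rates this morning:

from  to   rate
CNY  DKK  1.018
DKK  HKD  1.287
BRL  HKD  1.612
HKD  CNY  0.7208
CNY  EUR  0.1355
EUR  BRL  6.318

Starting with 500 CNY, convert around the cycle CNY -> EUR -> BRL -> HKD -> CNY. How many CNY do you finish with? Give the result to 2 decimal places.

500 CNY × 0.1355 = 67.75 EUR
67.75 EUR × 6.318 = 428.0445 BRL
428.0445 BRL × 1.612 = 690.007734 HKD
690.007734 HKD × 0.7208 = 497.3575746672 CNY

497.36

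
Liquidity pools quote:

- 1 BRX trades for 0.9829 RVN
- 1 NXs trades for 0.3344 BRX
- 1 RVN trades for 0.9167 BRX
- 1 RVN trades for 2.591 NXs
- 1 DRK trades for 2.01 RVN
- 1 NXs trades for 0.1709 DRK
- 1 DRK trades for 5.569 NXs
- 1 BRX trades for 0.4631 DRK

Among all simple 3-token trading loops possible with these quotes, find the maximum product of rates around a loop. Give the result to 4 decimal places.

DRK→RVN→NXs→DRK: 2.01 × 2.591 × 0.1709 = 0.89003
BRX→DRK→NXs→BRX: 0.4631 × 5.569 × 0.3344 = 0.86242
BRX→DRK→RVN→BRX: 0.4631 × 2.01 × 0.9167 = 0.85329
BRX→RVN→NXs→BRX: 0.9829 × 2.591 × 0.3344 = 0.85161
Maximum is DRK→RVN→NXs→DRK at 0.8900; no arbitrage — every cycle loses value.

0.8900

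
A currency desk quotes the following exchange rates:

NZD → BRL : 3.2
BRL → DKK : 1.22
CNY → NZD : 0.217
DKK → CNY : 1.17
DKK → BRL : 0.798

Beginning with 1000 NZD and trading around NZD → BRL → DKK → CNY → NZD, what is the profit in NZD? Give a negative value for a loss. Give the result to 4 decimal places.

-8.8134

1000 NZD × 3.2 = 3200 BRL
3200 BRL × 1.22 = 3904 DKK
3904 DKK × 1.17 = 4567.68 CNY
4567.68 CNY × 0.217 = 991.18656 NZD
Net change: 991.18656 − 1000 = -8.81344 NZD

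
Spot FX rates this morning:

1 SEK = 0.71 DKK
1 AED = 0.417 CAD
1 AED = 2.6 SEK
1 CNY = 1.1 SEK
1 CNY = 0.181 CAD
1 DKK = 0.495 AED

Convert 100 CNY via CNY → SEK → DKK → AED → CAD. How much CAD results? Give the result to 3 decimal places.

100 CNY × 1.1 = 110 SEK
110 SEK × 0.71 = 78.1 DKK
78.1 DKK × 0.495 = 38.6595 AED
38.6595 AED × 0.417 = 16.1210115 CAD

16.121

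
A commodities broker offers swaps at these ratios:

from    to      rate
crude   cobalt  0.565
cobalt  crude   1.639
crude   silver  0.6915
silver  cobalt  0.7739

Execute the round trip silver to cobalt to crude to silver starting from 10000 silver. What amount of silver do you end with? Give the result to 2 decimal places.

10000 silver × 0.7739 = 7739 cobalt
7739 cobalt × 1.639 = 12684.221 crude
12684.221 crude × 0.6915 = 8771.1388215 silver

8771.14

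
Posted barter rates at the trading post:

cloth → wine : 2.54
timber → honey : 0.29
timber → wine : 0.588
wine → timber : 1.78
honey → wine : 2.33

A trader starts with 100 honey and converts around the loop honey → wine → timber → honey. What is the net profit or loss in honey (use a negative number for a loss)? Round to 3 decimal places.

100 honey × 2.33 = 233 wine
233 wine × 1.78 = 414.74 timber
414.74 timber × 0.29 = 120.2746 honey
Net change: 120.2746 − 100 = 20.2746 honey

20.275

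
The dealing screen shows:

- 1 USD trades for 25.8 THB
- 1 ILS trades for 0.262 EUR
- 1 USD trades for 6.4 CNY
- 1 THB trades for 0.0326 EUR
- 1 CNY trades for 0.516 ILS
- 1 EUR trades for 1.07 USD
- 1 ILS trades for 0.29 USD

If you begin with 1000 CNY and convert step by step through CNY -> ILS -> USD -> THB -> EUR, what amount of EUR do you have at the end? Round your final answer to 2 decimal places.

125.86

1000 CNY × 0.516 = 516 ILS
516 ILS × 0.29 = 149.64 USD
149.64 USD × 25.8 = 3860.712 THB
3860.712 THB × 0.0326 = 125.8592112 EUR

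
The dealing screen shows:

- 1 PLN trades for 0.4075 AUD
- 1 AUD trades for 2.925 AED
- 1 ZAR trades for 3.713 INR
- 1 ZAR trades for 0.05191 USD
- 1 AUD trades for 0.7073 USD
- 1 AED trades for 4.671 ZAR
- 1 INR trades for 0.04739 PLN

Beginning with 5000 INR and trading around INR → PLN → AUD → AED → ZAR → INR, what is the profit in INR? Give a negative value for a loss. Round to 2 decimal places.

5000 INR × 0.04739 = 236.95 PLN
236.95 PLN × 0.4075 = 96.557125 AUD
96.557125 AUD × 2.925 = 282.429590625 AED
282.429590625 AED × 4.671 = 1319.228617809375 ZAR
1319.228617809375 ZAR × 3.713 = 4898.295857926209375 INR
Net change: 4898.295857926209375 − 5000 = -101.704142073790625 INR

-101.70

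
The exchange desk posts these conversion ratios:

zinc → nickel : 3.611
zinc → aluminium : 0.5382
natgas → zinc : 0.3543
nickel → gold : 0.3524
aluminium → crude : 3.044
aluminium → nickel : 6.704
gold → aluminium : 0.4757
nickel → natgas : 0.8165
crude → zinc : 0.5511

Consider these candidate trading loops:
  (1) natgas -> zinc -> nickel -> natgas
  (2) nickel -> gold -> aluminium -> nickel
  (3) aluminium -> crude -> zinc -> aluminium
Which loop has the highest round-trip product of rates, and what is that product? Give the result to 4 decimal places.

(1) 0.3543 × 3.611 × 0.8165 = 1.04461
(2) 0.3524 × 0.4757 × 6.704 = 1.12384
(3) 3.044 × 0.5511 × 0.5382 = 0.90286
Highest is cycle (2) at 1.1238 (>1, arbitrage).

1.1238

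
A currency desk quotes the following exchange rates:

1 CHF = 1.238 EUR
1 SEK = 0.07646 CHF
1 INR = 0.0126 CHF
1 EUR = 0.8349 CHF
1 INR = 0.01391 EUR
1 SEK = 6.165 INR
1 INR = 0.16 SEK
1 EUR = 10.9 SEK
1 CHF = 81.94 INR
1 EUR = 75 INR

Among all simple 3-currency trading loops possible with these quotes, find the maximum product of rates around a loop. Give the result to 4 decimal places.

EUR→INR→CHF→EUR: 75 × 0.0126 × 1.238 = 1.16991
SEK→CHF→EUR→SEK: 0.07646 × 1.238 × 10.9 = 1.03177
SEK→CHF→INR→SEK: 0.07646 × 81.94 × 0.16 = 1.00242
EUR→CHF→INR→EUR: 0.8349 × 81.94 × 0.01391 = 0.95161
SEK→INR→EUR→SEK: 6.165 × 0.01391 × 10.9 = 0.93473
Maximum is EUR→INR→CHF→EUR at 1.1699; arbitrage exists.

1.1699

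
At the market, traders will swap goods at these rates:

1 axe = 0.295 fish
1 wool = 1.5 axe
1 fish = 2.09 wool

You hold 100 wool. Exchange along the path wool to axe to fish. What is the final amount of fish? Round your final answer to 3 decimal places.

44.250

100 wool × 1.5 = 150 axe
150 axe × 0.295 = 44.25 fish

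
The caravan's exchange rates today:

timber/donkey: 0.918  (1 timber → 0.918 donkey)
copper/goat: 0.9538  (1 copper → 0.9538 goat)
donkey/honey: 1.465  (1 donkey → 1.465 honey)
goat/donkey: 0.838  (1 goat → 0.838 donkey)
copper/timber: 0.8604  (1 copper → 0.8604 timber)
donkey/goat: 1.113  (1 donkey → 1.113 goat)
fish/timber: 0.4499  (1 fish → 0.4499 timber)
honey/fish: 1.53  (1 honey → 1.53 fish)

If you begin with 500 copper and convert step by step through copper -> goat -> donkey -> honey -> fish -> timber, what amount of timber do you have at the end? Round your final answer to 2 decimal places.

403.01

500 copper × 0.9538 = 476.9 goat
476.9 goat × 0.838 = 399.6422 donkey
399.6422 donkey × 1.465 = 585.475823 honey
585.475823 honey × 1.53 = 895.77800919 fish
895.77800919 fish × 0.4499 = 403.010526334581 timber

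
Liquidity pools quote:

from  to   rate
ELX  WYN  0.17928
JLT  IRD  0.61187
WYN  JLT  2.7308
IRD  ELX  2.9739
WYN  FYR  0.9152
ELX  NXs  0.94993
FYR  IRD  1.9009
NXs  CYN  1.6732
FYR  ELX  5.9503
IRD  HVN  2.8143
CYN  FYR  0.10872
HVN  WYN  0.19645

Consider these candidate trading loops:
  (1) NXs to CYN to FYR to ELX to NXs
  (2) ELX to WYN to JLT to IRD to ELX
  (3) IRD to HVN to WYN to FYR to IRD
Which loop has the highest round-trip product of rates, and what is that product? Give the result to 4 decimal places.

(1) 1.6732 × 0.10872 × 5.9503 × 0.94993 = 1.02822
(2) 0.17928 × 2.7308 × 0.61187 × 2.9739 = 0.89086
(3) 2.8143 × 0.19645 × 0.9152 × 1.9009 = 0.96183
Highest is cycle (1) at 1.0282 (>1, arbitrage).

1.0282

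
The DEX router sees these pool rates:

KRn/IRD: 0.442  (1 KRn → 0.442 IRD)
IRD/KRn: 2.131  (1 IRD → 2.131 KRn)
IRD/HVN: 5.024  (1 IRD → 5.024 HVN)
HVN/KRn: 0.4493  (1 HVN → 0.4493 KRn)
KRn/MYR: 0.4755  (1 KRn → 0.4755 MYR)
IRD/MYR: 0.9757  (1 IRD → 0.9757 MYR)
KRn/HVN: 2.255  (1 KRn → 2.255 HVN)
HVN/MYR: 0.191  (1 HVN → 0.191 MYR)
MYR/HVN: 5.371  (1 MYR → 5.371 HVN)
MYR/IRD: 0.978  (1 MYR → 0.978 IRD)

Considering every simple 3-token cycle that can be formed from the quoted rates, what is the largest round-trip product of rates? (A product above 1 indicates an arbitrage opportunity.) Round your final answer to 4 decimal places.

HVN→KRn→MYR→HVN: 0.4493 × 0.4755 × 5.371 = 1.14747
HVN→KRn→IRD→HVN: 0.4493 × 0.442 × 5.024 = 0.99772
MYR→IRD→KRn→MYR: 0.978 × 2.131 × 0.4755 = 0.99100
HVN→MYR→IRD→HVN: 0.191 × 0.978 × 5.024 = 0.93847
Maximum is HVN→KRn→MYR→HVN at 1.1475; arbitrage exists.

1.1475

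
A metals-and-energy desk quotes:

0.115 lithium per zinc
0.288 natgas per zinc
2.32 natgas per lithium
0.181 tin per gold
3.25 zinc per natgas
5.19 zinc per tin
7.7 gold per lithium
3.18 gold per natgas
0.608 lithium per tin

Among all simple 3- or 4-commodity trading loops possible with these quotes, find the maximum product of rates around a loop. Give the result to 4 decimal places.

zinc→lithium→natgas→zinc: 0.115 × 2.32 × 3.25 = 0.86710
tin→zinc→natgas→gold→tin: 5.19 × 0.288 × 3.18 × 0.181 = 0.86033
tin→lithium→gold→tin: 0.608 × 7.7 × 0.181 = 0.84737
tin→zinc→lithium→gold→tin: 5.19 × 0.115 × 7.7 × 0.181 = 0.83183
tin→lithium→natgas→gold→tin: 0.608 × 2.32 × 3.18 × 0.181 = 0.81189
Maximum is zinc→lithium→natgas→zinc at 0.8671; no arbitrage — every cycle loses value.

0.8671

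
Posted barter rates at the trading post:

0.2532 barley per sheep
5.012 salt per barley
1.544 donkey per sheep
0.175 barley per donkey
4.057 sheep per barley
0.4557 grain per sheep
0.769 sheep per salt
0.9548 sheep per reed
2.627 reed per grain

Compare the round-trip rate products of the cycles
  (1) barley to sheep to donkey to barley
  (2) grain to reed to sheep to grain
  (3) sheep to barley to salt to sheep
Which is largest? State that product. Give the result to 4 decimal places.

(1) 4.057 × 1.544 × 0.175 = 1.09620
(2) 2.627 × 0.9548 × 0.4557 = 1.14301
(3) 0.2532 × 5.012 × 0.769 = 0.97589
Highest is cycle (2) at 1.1430 (>1, arbitrage).

1.1430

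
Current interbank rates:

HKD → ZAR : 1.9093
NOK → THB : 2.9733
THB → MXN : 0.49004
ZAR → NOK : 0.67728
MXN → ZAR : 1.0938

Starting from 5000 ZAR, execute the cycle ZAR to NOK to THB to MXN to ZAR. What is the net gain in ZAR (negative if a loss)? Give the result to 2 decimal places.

396.93

5000 ZAR × 0.67728 = 3386.4 NOK
3386.4 NOK × 2.9733 = 10068.78312 THB
10068.78312 THB × 0.49004 = 4934.1064801248 MXN
4934.1064801248 MXN × 1.0938 = 5396.92566796050624 ZAR
Net change: 5396.92566796050624 − 5000 = 396.92566796050624 ZAR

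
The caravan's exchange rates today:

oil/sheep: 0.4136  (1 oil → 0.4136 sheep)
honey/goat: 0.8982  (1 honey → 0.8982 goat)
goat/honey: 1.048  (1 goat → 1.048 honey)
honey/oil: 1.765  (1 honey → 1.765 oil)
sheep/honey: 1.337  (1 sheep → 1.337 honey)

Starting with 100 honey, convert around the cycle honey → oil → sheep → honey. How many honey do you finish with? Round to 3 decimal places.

100 honey × 1.765 = 176.5 oil
176.5 oil × 0.4136 = 73.0004 sheep
73.0004 sheep × 1.337 = 97.6015348 honey

97.602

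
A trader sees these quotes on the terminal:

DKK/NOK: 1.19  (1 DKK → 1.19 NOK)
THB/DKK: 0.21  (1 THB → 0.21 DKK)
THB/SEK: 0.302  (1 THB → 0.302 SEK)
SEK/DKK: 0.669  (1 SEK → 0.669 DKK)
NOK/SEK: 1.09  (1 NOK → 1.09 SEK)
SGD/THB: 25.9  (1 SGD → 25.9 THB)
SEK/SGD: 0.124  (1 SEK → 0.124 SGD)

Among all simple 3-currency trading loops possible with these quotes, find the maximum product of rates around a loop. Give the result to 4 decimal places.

0.9699

SGD→THB→SEK→SGD: 25.9 × 0.302 × 0.124 = 0.96990
NOK→SEK→DKK→NOK: 1.09 × 0.669 × 1.19 = 0.86776
Maximum is SGD→THB→SEK→SGD at 0.9699; no arbitrage — every cycle loses value.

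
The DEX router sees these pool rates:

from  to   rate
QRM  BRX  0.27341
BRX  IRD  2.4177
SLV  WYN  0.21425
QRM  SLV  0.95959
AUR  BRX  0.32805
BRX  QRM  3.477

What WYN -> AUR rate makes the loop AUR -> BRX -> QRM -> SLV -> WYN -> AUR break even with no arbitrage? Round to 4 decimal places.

4.2643

Known legs of the cycle: 0.32805 × 3.477 × 0.95959 × 0.21425 = 0.234504551770401375
For no arbitrage the full-cycle product must be 1, so the missing rate is 1 / 0.234504551770401375 ≈ 4.264310.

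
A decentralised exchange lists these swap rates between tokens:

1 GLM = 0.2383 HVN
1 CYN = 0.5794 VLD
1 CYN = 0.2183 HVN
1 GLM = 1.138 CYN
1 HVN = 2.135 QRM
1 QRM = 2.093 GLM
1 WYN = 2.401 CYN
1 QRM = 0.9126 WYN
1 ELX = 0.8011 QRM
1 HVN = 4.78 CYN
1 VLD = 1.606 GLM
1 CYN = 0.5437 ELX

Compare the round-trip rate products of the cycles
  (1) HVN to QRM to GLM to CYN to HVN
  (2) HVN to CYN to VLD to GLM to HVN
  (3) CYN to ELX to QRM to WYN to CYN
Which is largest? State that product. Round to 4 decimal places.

(1) 2.135 × 2.093 × 1.138 × 0.2183 = 1.11010
(2) 4.78 × 0.5794 × 1.606 × 0.2383 = 1.05993
(3) 0.5437 × 0.8011 × 0.9126 × 2.401 = 0.95437
Highest is cycle (1) at 1.1101 (>1, arbitrage).

1.1101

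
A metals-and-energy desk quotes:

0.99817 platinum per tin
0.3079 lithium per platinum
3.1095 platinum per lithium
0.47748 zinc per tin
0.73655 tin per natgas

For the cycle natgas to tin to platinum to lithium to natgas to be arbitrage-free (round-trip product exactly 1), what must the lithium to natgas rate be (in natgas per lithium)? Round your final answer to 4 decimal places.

4.4176

Known legs of the cycle: 0.73655 × 0.99817 × 0.3079 = 0.22636873074665
For no arbitrage the full-cycle product must be 1, so the missing rate is 1 / 0.22636873074665 ≈ 4.417571.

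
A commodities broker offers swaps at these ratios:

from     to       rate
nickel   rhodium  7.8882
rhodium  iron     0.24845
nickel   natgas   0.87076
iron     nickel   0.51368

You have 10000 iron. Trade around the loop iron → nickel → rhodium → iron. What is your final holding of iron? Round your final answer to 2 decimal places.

10000 iron × 0.51368 = 5136.8 nickel
5136.8 nickel × 7.8882 = 40520.10576 rhodium
40520.10576 rhodium × 0.24845 = 10067.220276072 iron

10067.22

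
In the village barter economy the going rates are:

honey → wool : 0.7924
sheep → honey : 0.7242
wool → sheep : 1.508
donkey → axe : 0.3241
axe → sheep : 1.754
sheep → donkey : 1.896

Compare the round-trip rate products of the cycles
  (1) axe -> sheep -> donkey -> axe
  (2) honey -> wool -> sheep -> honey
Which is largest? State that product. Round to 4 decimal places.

(1) 1.754 × 1.896 × 0.3241 = 1.07782
(2) 0.7924 × 1.508 × 0.7242 = 0.86537
Highest is cycle (1) at 1.0778 (>1, arbitrage).

1.0778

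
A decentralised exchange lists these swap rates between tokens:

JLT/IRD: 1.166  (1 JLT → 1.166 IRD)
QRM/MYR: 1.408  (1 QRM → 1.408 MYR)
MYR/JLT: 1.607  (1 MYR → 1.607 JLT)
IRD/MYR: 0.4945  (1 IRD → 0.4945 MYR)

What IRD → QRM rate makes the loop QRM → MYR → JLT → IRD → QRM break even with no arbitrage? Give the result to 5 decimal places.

0.37904

Known legs of the cycle: 1.408 × 1.607 × 1.166 = 2.638256896
For no arbitrage the full-cycle product must be 1, so the missing rate is 1 / 2.638256896 ≈ 0.3790381.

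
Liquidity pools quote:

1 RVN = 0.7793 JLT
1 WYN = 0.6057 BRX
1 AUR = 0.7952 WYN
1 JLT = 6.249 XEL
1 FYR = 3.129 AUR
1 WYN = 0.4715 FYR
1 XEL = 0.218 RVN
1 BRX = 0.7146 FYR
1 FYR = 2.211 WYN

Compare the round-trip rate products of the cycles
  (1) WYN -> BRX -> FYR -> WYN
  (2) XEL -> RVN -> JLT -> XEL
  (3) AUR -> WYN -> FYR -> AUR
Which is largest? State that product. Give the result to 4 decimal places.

(1) 0.6057 × 0.7146 × 2.211 = 0.95699
(2) 0.218 × 0.7793 × 6.249 = 1.06163
(3) 0.7952 × 0.4715 × 3.129 = 1.17318
Highest is cycle (3) at 1.1732 (>1, arbitrage).

1.1732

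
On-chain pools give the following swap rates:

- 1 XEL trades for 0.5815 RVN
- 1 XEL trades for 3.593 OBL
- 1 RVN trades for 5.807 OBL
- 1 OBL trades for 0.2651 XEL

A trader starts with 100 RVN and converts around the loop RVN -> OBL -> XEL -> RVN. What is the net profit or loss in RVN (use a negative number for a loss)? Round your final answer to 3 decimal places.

-10.482

100 RVN × 5.807 = 580.7 OBL
580.7 OBL × 0.2651 = 153.94357 XEL
153.94357 XEL × 0.5815 = 89.518185955 RVN
Net change: 89.518185955 − 100 = -10.481814045 RVN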